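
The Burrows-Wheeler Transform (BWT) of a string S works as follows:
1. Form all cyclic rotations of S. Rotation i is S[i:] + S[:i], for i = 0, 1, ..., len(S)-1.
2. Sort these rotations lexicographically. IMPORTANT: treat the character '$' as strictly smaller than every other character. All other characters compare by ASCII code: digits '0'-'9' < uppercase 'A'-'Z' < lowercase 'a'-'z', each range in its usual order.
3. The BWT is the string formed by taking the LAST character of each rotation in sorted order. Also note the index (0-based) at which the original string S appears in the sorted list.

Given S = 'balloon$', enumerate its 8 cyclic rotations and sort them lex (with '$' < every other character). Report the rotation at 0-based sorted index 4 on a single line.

All 8 rotations (rotation i = S[i:]+S[:i]):
  rot[0] = balloon$
  rot[1] = alloon$b
  rot[2] = lloon$ba
  rot[3] = loon$bal
  rot[4] = oon$ball
  rot[5] = on$ballo
  rot[6] = n$balloo
  rot[7] = $balloon
Sorted (with $ < everything):
  sorted[0] = $balloon
  sorted[1] = alloon$b
  sorted[2] = balloon$
  sorted[3] = lloon$ba
  sorted[4] = loon$bal
  sorted[5] = n$balloo
  sorted[6] = on$ballo
  sorted[7] = oon$ball
sorted[4] = loon$bal

Answer: loon$bal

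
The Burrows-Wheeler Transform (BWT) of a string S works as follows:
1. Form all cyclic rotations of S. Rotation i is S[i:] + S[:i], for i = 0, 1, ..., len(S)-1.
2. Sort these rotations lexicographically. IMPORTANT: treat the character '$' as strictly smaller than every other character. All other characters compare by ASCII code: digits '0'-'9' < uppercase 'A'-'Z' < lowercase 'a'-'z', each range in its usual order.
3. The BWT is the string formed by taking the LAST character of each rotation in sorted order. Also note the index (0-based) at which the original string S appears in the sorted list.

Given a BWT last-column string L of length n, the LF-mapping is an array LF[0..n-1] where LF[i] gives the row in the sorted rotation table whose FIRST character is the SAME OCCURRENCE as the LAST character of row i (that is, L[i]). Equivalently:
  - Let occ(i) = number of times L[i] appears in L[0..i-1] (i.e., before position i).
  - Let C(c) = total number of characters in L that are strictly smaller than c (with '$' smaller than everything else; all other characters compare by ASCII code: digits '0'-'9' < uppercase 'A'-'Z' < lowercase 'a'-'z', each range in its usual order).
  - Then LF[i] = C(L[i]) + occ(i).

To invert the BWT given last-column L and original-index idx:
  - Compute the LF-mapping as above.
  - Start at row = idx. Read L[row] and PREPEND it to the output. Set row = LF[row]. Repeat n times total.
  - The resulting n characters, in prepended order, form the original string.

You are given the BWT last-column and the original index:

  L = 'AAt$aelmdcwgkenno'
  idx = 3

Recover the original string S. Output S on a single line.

LF mapping: 1 2 15 0 3 6 10 11 5 4 16 8 9 7 12 13 14
Walk LF starting at row 3, prepending L[row]:
  step 1: row=3, L[3]='$', prepend. Next row=LF[3]=0
  step 2: row=0, L[0]='A', prepend. Next row=LF[0]=1
  step 3: row=1, L[1]='A', prepend. Next row=LF[1]=2
  step 4: row=2, L[2]='t', prepend. Next row=LF[2]=15
  step 5: row=15, L[15]='n', prepend. Next row=LF[15]=13
  step 6: row=13, L[13]='e', prepend. Next row=LF[13]=7
  step 7: row=7, L[7]='m', prepend. Next row=LF[7]=11
  step 8: row=11, L[11]='g', prepend. Next row=LF[11]=8
  step 9: row=8, L[8]='d', prepend. Next row=LF[8]=5
  step 10: row=5, L[5]='e', prepend. Next row=LF[5]=6
  step 11: row=6, L[6]='l', prepend. Next row=LF[6]=10
  step 12: row=10, L[10]='w', prepend. Next row=LF[10]=16
  step 13: row=16, L[16]='o', prepend. Next row=LF[16]=14
  step 14: row=14, L[14]='n', prepend. Next row=LF[14]=12
  step 15: row=12, L[12]='k', prepend. Next row=LF[12]=9
  step 16: row=9, L[9]='c', prepend. Next row=LF[9]=4
  step 17: row=4, L[4]='a', prepend. Next row=LF[4]=3
Reversed output: acknowledgmentAA$

Answer: acknowledgmentAA$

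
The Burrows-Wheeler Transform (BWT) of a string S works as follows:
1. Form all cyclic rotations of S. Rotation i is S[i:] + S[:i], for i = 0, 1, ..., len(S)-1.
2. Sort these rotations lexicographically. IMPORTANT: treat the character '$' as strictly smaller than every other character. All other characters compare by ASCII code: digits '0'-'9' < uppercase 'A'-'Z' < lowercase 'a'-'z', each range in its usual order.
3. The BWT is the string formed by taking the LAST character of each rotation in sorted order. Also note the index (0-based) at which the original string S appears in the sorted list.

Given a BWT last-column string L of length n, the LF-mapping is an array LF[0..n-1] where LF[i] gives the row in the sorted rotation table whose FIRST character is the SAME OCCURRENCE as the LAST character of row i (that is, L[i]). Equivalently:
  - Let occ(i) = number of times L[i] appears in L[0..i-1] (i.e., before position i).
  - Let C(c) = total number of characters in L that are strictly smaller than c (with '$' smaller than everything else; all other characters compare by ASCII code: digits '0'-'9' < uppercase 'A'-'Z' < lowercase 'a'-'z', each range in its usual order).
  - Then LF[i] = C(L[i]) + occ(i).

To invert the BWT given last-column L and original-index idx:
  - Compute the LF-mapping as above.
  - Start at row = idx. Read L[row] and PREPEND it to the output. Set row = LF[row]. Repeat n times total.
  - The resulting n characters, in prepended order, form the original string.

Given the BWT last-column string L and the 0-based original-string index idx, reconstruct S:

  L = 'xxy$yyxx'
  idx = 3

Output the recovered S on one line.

Answer: xyxyyxx$

Derivation:
LF mapping: 1 2 5 0 6 7 3 4
Walk LF starting at row 3, prepending L[row]:
  step 1: row=3, L[3]='$', prepend. Next row=LF[3]=0
  step 2: row=0, L[0]='x', prepend. Next row=LF[0]=1
  step 3: row=1, L[1]='x', prepend. Next row=LF[1]=2
  step 4: row=2, L[2]='y', prepend. Next row=LF[2]=5
  step 5: row=5, L[5]='y', prepend. Next row=LF[5]=7
  step 6: row=7, L[7]='x', prepend. Next row=LF[7]=4
  step 7: row=4, L[4]='y', prepend. Next row=LF[4]=6
  step 8: row=6, L[6]='x', prepend. Next row=LF[6]=3
Reversed output: xyxyyxx$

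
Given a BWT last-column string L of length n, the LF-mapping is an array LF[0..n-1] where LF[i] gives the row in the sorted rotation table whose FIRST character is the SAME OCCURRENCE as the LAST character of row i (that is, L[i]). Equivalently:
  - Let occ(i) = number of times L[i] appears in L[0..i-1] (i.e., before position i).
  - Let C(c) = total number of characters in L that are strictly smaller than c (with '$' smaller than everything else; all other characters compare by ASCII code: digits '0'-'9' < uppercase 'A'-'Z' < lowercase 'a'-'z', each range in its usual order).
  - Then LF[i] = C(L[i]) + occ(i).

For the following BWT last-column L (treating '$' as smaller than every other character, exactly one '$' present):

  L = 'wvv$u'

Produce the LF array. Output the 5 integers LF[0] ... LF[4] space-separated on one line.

Answer: 4 2 3 0 1

Derivation:
Char counts: '$':1, 'u':1, 'v':2, 'w':1
C (first-col start): C('$')=0, C('u')=1, C('v')=2, C('w')=4
L[0]='w': occ=0, LF[0]=C('w')+0=4+0=4
L[1]='v': occ=0, LF[1]=C('v')+0=2+0=2
L[2]='v': occ=1, LF[2]=C('v')+1=2+1=3
L[3]='$': occ=0, LF[3]=C('$')+0=0+0=0
L[4]='u': occ=0, LF[4]=C('u')+0=1+0=1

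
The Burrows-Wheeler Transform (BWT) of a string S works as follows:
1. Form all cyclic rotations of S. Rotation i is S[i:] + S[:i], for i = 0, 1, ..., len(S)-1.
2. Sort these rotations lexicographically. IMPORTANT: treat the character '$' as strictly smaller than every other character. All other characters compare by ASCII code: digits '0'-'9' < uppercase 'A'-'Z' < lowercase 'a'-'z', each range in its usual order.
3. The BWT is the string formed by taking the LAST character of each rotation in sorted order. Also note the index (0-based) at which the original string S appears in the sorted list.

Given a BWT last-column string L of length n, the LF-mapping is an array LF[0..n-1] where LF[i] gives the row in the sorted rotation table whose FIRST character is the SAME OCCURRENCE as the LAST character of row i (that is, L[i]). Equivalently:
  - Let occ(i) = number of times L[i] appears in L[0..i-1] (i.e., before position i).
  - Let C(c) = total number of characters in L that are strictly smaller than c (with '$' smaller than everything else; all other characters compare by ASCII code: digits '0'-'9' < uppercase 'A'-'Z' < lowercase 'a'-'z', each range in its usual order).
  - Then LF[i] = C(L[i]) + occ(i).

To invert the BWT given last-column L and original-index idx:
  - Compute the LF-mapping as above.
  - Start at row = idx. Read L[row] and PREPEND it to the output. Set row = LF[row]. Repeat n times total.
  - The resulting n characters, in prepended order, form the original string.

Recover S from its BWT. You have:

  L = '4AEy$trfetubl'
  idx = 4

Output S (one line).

Answer: butterflyEA4$

Derivation:
LF mapping: 1 2 3 12 0 9 8 6 5 10 11 4 7
Walk LF starting at row 4, prepending L[row]:
  step 1: row=4, L[4]='$', prepend. Next row=LF[4]=0
  step 2: row=0, L[0]='4', prepend. Next row=LF[0]=1
  step 3: row=1, L[1]='A', prepend. Next row=LF[1]=2
  step 4: row=2, L[2]='E', prepend. Next row=LF[2]=3
  step 5: row=3, L[3]='y', prepend. Next row=LF[3]=12
  step 6: row=12, L[12]='l', prepend. Next row=LF[12]=7
  step 7: row=7, L[7]='f', prepend. Next row=LF[7]=6
  step 8: row=6, L[6]='r', prepend. Next row=LF[6]=8
  step 9: row=8, L[8]='e', prepend. Next row=LF[8]=5
  step 10: row=5, L[5]='t', prepend. Next row=LF[5]=9
  step 11: row=9, L[9]='t', prepend. Next row=LF[9]=10
  step 12: row=10, L[10]='u', prepend. Next row=LF[10]=11
  step 13: row=11, L[11]='b', prepend. Next row=LF[11]=4
Reversed output: butterflyEA4$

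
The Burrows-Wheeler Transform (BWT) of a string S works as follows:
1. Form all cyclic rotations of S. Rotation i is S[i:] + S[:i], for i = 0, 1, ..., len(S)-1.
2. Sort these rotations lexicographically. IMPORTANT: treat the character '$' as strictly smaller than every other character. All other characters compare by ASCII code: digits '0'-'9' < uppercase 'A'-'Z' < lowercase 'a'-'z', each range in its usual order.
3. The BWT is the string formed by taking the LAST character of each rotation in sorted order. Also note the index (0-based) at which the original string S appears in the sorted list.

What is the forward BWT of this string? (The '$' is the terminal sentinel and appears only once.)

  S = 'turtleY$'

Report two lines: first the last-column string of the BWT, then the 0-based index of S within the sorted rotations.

All 8 rotations (rotation i = S[i:]+S[:i]):
  rot[0] = turtleY$
  rot[1] = urtleY$t
  rot[2] = rtleY$tu
  rot[3] = tleY$tur
  rot[4] = leY$turt
  rot[5] = eY$turtl
  rot[6] = Y$turtle
  rot[7] = $turtleY
Sorted (with $ < everything):
  sorted[0] = $turtleY  (last char: 'Y')
  sorted[1] = Y$turtle  (last char: 'e')
  sorted[2] = eY$turtl  (last char: 'l')
  sorted[3] = leY$turt  (last char: 't')
  sorted[4] = rtleY$tu  (last char: 'u')
  sorted[5] = tleY$tur  (last char: 'r')
  sorted[6] = turtleY$  (last char: '$')
  sorted[7] = urtleY$t  (last char: 't')
Last column: Yeltur$t
Original string S is at sorted index 6

Answer: Yeltur$t
6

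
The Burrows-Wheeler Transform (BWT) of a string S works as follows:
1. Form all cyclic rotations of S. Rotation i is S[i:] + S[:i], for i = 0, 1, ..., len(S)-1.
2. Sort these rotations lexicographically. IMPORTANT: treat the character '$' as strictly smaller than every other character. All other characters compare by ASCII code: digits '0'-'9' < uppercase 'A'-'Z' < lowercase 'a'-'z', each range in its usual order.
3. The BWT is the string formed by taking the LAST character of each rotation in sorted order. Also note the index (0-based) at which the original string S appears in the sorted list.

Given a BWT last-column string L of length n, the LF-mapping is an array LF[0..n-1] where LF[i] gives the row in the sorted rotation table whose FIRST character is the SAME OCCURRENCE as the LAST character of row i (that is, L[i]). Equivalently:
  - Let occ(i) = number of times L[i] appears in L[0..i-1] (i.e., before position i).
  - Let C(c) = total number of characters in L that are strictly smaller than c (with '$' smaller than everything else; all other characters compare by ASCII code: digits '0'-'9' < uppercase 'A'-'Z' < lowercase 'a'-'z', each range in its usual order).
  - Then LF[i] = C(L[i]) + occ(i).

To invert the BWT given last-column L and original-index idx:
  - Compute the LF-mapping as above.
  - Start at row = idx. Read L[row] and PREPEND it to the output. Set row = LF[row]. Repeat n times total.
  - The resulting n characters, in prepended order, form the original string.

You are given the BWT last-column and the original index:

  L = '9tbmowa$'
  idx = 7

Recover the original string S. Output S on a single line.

LF mapping: 1 6 3 4 5 7 2 0
Walk LF starting at row 7, prepending L[row]:
  step 1: row=7, L[7]='$', prepend. Next row=LF[7]=0
  step 2: row=0, L[0]='9', prepend. Next row=LF[0]=1
  step 3: row=1, L[1]='t', prepend. Next row=LF[1]=6
  step 4: row=6, L[6]='a', prepend. Next row=LF[6]=2
  step 5: row=2, L[2]='b', prepend. Next row=LF[2]=3
  step 6: row=3, L[3]='m', prepend. Next row=LF[3]=4
  step 7: row=4, L[4]='o', prepend. Next row=LF[4]=5
  step 8: row=5, L[5]='w', prepend. Next row=LF[5]=7
Reversed output: wombat9$

Answer: wombat9$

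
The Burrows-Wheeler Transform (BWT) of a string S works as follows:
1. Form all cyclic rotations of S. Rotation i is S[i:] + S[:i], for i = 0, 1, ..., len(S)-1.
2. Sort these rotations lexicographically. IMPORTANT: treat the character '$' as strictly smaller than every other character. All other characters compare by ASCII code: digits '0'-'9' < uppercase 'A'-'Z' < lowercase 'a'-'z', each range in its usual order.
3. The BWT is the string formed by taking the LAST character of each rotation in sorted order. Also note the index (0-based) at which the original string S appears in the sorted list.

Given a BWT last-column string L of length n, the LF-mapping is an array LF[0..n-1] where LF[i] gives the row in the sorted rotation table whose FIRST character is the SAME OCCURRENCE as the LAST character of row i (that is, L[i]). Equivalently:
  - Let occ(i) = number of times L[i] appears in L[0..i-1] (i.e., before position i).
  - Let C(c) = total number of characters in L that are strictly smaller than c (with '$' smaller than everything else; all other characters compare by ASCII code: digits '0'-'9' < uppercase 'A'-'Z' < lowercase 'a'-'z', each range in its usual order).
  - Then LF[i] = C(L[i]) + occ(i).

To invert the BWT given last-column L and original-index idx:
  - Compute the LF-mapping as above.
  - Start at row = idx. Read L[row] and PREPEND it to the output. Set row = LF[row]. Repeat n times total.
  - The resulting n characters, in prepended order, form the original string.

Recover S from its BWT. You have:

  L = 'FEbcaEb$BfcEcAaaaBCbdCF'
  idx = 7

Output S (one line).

LF mapping: 9 6 15 18 11 7 16 0 2 22 19 8 20 1 12 13 14 3 4 17 21 5 10
Walk LF starting at row 7, prepending L[row]:
  step 1: row=7, L[7]='$', prepend. Next row=LF[7]=0
  step 2: row=0, L[0]='F', prepend. Next row=LF[0]=9
  step 3: row=9, L[9]='f', prepend. Next row=LF[9]=22
  step 4: row=22, L[22]='F', prepend. Next row=LF[22]=10
  step 5: row=10, L[10]='c', prepend. Next row=LF[10]=19
  step 6: row=19, L[19]='b', prepend. Next row=LF[19]=17
  step 7: row=17, L[17]='B', prepend. Next row=LF[17]=3
  step 8: row=3, L[3]='c', prepend. Next row=LF[3]=18
  step 9: row=18, L[18]='C', prepend. Next row=LF[18]=4
  step 10: row=4, L[4]='a', prepend. Next row=LF[4]=11
  step 11: row=11, L[11]='E', prepend. Next row=LF[11]=8
  step 12: row=8, L[8]='B', prepend. Next row=LF[8]=2
  step 13: row=2, L[2]='b', prepend. Next row=LF[2]=15
  step 14: row=15, L[15]='a', prepend. Next row=LF[15]=13
  step 15: row=13, L[13]='A', prepend. Next row=LF[13]=1
  step 16: row=1, L[1]='E', prepend. Next row=LF[1]=6
  step 17: row=6, L[6]='b', prepend. Next row=LF[6]=16
  step 18: row=16, L[16]='a', prepend. Next row=LF[16]=14
  step 19: row=14, L[14]='a', prepend. Next row=LF[14]=12
  step 20: row=12, L[12]='c', prepend. Next row=LF[12]=20
  step 21: row=20, L[20]='d', prepend. Next row=LF[20]=21
  step 22: row=21, L[21]='C', prepend. Next row=LF[21]=5
  step 23: row=5, L[5]='E', prepend. Next row=LF[5]=7
Reversed output: ECdcaabEAabBEaCcBbcFfF$

Answer: ECdcaabEAabBEaCcBbcFfF$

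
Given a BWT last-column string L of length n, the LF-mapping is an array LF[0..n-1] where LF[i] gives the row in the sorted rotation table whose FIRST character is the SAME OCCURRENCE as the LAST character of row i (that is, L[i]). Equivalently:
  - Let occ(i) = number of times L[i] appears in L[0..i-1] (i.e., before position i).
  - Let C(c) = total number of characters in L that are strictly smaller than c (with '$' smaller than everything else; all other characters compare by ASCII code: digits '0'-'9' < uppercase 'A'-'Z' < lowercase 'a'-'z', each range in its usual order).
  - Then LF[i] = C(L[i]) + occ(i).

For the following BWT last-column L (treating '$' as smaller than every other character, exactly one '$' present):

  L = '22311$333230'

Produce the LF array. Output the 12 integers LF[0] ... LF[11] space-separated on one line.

Answer: 4 5 7 2 3 0 8 9 10 6 11 1

Derivation:
Char counts: '$':1, '0':1, '1':2, '2':3, '3':5
C (first-col start): C('$')=0, C('0')=1, C('1')=2, C('2')=4, C('3')=7
L[0]='2': occ=0, LF[0]=C('2')+0=4+0=4
L[1]='2': occ=1, LF[1]=C('2')+1=4+1=5
L[2]='3': occ=0, LF[2]=C('3')+0=7+0=7
L[3]='1': occ=0, LF[3]=C('1')+0=2+0=2
L[4]='1': occ=1, LF[4]=C('1')+1=2+1=3
L[5]='$': occ=0, LF[5]=C('$')+0=0+0=0
L[6]='3': occ=1, LF[6]=C('3')+1=7+1=8
L[7]='3': occ=2, LF[7]=C('3')+2=7+2=9
L[8]='3': occ=3, LF[8]=C('3')+3=7+3=10
L[9]='2': occ=2, LF[9]=C('2')+2=4+2=6
L[10]='3': occ=4, LF[10]=C('3')+4=7+4=11
L[11]='0': occ=0, LF[11]=C('0')+0=1+0=1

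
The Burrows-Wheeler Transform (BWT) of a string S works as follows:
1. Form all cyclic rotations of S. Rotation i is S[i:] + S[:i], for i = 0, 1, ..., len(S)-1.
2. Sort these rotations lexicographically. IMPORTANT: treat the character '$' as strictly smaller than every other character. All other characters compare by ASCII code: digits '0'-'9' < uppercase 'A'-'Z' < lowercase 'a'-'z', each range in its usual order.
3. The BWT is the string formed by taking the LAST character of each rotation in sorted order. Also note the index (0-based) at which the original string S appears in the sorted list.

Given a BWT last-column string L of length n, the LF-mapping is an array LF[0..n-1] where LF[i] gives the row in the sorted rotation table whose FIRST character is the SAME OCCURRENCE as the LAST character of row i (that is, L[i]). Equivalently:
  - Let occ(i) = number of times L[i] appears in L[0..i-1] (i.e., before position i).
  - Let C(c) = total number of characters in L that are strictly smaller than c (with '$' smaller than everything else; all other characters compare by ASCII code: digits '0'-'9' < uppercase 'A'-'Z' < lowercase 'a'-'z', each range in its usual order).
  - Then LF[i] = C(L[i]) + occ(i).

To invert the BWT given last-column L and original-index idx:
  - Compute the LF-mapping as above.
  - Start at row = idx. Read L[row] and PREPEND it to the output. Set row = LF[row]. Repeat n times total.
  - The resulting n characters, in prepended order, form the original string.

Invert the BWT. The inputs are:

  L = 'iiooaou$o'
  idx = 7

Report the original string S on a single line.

Answer: ouooiaoi$

Derivation:
LF mapping: 2 3 4 5 1 6 8 0 7
Walk LF starting at row 7, prepending L[row]:
  step 1: row=7, L[7]='$', prepend. Next row=LF[7]=0
  step 2: row=0, L[0]='i', prepend. Next row=LF[0]=2
  step 3: row=2, L[2]='o', prepend. Next row=LF[2]=4
  step 4: row=4, L[4]='a', prepend. Next row=LF[4]=1
  step 5: row=1, L[1]='i', prepend. Next row=LF[1]=3
  step 6: row=3, L[3]='o', prepend. Next row=LF[3]=5
  step 7: row=5, L[5]='o', prepend. Next row=LF[5]=6
  step 8: row=6, L[6]='u', prepend. Next row=LF[6]=8
  step 9: row=8, L[8]='o', prepend. Next row=LF[8]=7
Reversed output: ouooiaoi$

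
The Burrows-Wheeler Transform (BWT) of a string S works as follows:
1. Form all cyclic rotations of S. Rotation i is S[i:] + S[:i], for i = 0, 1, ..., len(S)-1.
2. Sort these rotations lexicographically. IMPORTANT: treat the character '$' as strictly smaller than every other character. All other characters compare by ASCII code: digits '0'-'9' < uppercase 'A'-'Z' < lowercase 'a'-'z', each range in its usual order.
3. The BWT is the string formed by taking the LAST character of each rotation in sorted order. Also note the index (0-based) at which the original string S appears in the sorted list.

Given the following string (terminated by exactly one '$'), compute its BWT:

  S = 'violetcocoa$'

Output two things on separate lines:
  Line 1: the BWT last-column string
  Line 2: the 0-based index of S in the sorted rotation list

All 12 rotations (rotation i = S[i:]+S[:i]):
  rot[0] = violetcocoa$
  rot[1] = ioletcocoa$v
  rot[2] = oletcocoa$vi
  rot[3] = letcocoa$vio
  rot[4] = etcocoa$viol
  rot[5] = tcocoa$viole
  rot[6] = cocoa$violet
  rot[7] = ocoa$violetc
  rot[8] = coa$violetco
  rot[9] = oa$violetcoc
  rot[10] = a$violetcoco
  rot[11] = $violetcocoa
Sorted (with $ < everything):
  sorted[0] = $violetcocoa  (last char: 'a')
  sorted[1] = a$violetcoco  (last char: 'o')
  sorted[2] = coa$violetco  (last char: 'o')
  sorted[3] = cocoa$violet  (last char: 't')
  sorted[4] = etcocoa$viol  (last char: 'l')
  sorted[5] = ioletcocoa$v  (last char: 'v')
  sorted[6] = letcocoa$vio  (last char: 'o')
  sorted[7] = oa$violetcoc  (last char: 'c')
  sorted[8] = ocoa$violetc  (last char: 'c')
  sorted[9] = oletcocoa$vi  (last char: 'i')
  sorted[10] = tcocoa$viole  (last char: 'e')
  sorted[11] = violetcocoa$  (last char: '$')
Last column: aootlvoccie$
Original string S is at sorted index 11

Answer: aootlvoccie$
11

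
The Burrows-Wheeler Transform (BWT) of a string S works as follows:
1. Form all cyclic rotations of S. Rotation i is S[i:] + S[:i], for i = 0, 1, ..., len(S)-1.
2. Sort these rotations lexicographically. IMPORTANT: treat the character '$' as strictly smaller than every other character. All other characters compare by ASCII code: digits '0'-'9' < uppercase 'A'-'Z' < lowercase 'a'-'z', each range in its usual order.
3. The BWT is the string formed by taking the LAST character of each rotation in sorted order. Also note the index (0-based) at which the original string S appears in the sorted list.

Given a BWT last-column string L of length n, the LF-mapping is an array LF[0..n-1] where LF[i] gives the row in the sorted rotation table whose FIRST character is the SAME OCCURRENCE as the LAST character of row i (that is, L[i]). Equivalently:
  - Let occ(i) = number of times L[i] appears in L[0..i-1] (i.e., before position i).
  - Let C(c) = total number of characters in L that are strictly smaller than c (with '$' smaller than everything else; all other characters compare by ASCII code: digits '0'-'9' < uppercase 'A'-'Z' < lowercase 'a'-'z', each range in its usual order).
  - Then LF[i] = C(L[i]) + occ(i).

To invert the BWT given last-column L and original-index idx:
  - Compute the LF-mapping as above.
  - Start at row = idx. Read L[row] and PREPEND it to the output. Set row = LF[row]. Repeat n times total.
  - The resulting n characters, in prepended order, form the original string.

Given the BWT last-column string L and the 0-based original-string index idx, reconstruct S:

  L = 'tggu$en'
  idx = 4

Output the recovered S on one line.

Answer: nugget$

Derivation:
LF mapping: 5 2 3 6 0 1 4
Walk LF starting at row 4, prepending L[row]:
  step 1: row=4, L[4]='$', prepend. Next row=LF[4]=0
  step 2: row=0, L[0]='t', prepend. Next row=LF[0]=5
  step 3: row=5, L[5]='e', prepend. Next row=LF[5]=1
  step 4: row=1, L[1]='g', prepend. Next row=LF[1]=2
  step 5: row=2, L[2]='g', prepend. Next row=LF[2]=3
  step 6: row=3, L[3]='u', prepend. Next row=LF[3]=6
  step 7: row=6, L[6]='n', prepend. Next row=LF[6]=4
Reversed output: nugget$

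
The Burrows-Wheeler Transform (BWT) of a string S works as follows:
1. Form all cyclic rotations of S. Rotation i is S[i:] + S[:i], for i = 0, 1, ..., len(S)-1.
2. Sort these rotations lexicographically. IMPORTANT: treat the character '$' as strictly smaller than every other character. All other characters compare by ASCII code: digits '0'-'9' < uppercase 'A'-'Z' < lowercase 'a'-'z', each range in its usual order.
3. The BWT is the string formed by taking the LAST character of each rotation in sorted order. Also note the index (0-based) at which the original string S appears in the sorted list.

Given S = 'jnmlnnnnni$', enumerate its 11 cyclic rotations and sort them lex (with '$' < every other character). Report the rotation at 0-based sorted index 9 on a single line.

All 11 rotations (rotation i = S[i:]+S[:i]):
  rot[0] = jnmlnnnnni$
  rot[1] = nmlnnnnni$j
  rot[2] = mlnnnnni$jn
  rot[3] = lnnnnni$jnm
  rot[4] = nnnnni$jnml
  rot[5] = nnnni$jnmln
  rot[6] = nnni$jnmlnn
  rot[7] = nni$jnmlnnn
  rot[8] = ni$jnmlnnnn
  rot[9] = i$jnmlnnnnn
  rot[10] = $jnmlnnnnni
Sorted (with $ < everything):
  sorted[0] = $jnmlnnnnni
  sorted[1] = i$jnmlnnnnn
  sorted[2] = jnmlnnnnni$
  sorted[3] = lnnnnni$jnm
  sorted[4] = mlnnnnni$jn
  sorted[5] = ni$jnmlnnnn
  sorted[6] = nmlnnnnni$j
  sorted[7] = nni$jnmlnnn
  sorted[8] = nnni$jnmlnn
  sorted[9] = nnnni$jnmln
  sorted[10] = nnnnni$jnml
sorted[9] = nnnni$jnmln

Answer: nnnni$jnmln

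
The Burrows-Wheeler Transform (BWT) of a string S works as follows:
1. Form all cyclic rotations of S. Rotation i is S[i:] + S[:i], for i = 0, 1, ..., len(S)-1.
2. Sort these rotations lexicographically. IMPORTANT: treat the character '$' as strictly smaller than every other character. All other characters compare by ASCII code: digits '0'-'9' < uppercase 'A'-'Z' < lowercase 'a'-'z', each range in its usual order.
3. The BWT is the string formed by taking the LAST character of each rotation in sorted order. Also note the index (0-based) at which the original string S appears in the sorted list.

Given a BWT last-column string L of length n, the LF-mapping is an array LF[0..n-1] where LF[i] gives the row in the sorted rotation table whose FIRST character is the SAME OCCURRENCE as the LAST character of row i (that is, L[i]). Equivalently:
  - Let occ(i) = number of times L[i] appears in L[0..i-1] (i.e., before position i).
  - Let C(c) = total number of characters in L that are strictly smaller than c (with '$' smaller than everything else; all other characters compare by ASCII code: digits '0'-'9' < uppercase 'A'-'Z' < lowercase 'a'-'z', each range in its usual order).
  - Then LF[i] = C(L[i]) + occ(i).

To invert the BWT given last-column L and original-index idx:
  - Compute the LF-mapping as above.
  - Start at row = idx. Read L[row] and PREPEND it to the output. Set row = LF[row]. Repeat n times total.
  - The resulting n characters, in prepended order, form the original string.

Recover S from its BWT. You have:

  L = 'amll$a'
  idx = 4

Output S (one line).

LF mapping: 1 5 3 4 0 2
Walk LF starting at row 4, prepending L[row]:
  step 1: row=4, L[4]='$', prepend. Next row=LF[4]=0
  step 2: row=0, L[0]='a', prepend. Next row=LF[0]=1
  step 3: row=1, L[1]='m', prepend. Next row=LF[1]=5
  step 4: row=5, L[5]='a', prepend. Next row=LF[5]=2
  step 5: row=2, L[2]='l', prepend. Next row=LF[2]=3
  step 6: row=3, L[3]='l', prepend. Next row=LF[3]=4
Reversed output: llama$

Answer: llama$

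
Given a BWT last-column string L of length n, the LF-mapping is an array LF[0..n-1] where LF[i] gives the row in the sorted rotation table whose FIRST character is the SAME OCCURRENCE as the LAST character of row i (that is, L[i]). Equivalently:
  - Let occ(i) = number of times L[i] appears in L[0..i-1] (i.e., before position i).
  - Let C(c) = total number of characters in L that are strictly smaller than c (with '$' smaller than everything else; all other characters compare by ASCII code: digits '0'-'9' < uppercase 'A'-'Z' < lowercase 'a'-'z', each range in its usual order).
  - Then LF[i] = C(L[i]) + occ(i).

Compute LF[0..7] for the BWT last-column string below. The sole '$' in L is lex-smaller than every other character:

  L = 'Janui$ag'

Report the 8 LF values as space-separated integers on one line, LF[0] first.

Answer: 1 2 6 7 5 0 3 4

Derivation:
Char counts: '$':1, 'J':1, 'a':2, 'g':1, 'i':1, 'n':1, 'u':1
C (first-col start): C('$')=0, C('J')=1, C('a')=2, C('g')=4, C('i')=5, C('n')=6, C('u')=7
L[0]='J': occ=0, LF[0]=C('J')+0=1+0=1
L[1]='a': occ=0, LF[1]=C('a')+0=2+0=2
L[2]='n': occ=0, LF[2]=C('n')+0=6+0=6
L[3]='u': occ=0, LF[3]=C('u')+0=7+0=7
L[4]='i': occ=0, LF[4]=C('i')+0=5+0=5
L[5]='$': occ=0, LF[5]=C('$')+0=0+0=0
L[6]='a': occ=1, LF[6]=C('a')+1=2+1=3
L[7]='g': occ=0, LF[7]=C('g')+0=4+0=4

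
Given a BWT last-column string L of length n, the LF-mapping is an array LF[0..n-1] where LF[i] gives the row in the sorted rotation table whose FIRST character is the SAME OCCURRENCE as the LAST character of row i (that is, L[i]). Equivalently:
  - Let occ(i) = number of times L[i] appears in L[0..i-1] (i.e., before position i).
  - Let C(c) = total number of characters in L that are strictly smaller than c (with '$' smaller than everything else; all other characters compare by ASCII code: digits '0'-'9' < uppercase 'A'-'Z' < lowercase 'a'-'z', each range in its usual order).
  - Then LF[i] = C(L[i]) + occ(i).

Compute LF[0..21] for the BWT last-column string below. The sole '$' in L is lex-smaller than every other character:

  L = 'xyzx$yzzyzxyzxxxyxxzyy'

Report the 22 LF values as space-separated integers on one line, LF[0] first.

Answer: 1 9 16 2 0 10 17 18 11 19 3 12 20 4 5 6 13 7 8 21 14 15

Derivation:
Char counts: '$':1, 'x':8, 'y':7, 'z':6
C (first-col start): C('$')=0, C('x')=1, C('y')=9, C('z')=16
L[0]='x': occ=0, LF[0]=C('x')+0=1+0=1
L[1]='y': occ=0, LF[1]=C('y')+0=9+0=9
L[2]='z': occ=0, LF[2]=C('z')+0=16+0=16
L[3]='x': occ=1, LF[3]=C('x')+1=1+1=2
L[4]='$': occ=0, LF[4]=C('$')+0=0+0=0
L[5]='y': occ=1, LF[5]=C('y')+1=9+1=10
L[6]='z': occ=1, LF[6]=C('z')+1=16+1=17
L[7]='z': occ=2, LF[7]=C('z')+2=16+2=18
L[8]='y': occ=2, LF[8]=C('y')+2=9+2=11
L[9]='z': occ=3, LF[9]=C('z')+3=16+3=19
L[10]='x': occ=2, LF[10]=C('x')+2=1+2=3
L[11]='y': occ=3, LF[11]=C('y')+3=9+3=12
L[12]='z': occ=4, LF[12]=C('z')+4=16+4=20
L[13]='x': occ=3, LF[13]=C('x')+3=1+3=4
L[14]='x': occ=4, LF[14]=C('x')+4=1+4=5
L[15]='x': occ=5, LF[15]=C('x')+5=1+5=6
L[16]='y': occ=4, LF[16]=C('y')+4=9+4=13
L[17]='x': occ=6, LF[17]=C('x')+6=1+6=7
L[18]='x': occ=7, LF[18]=C('x')+7=1+7=8
L[19]='z': occ=5, LF[19]=C('z')+5=16+5=21
L[20]='y': occ=5, LF[20]=C('y')+5=9+5=14
L[21]='y': occ=6, LF[21]=C('y')+6=9+6=15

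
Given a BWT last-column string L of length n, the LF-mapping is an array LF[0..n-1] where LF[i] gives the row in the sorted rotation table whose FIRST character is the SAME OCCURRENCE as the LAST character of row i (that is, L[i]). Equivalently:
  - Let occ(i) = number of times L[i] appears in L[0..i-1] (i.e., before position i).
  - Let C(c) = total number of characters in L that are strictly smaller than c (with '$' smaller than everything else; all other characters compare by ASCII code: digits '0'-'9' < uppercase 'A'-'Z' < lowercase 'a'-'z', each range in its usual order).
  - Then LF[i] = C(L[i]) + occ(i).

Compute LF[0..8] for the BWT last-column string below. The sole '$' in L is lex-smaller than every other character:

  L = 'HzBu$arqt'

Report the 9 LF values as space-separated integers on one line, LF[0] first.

Answer: 2 8 1 7 0 3 5 4 6

Derivation:
Char counts: '$':1, 'B':1, 'H':1, 'a':1, 'q':1, 'r':1, 't':1, 'u':1, 'z':1
C (first-col start): C('$')=0, C('B')=1, C('H')=2, C('a')=3, C('q')=4, C('r')=5, C('t')=6, C('u')=7, C('z')=8
L[0]='H': occ=0, LF[0]=C('H')+0=2+0=2
L[1]='z': occ=0, LF[1]=C('z')+0=8+0=8
L[2]='B': occ=0, LF[2]=C('B')+0=1+0=1
L[3]='u': occ=0, LF[3]=C('u')+0=7+0=7
L[4]='$': occ=0, LF[4]=C('$')+0=0+0=0
L[5]='a': occ=0, LF[5]=C('a')+0=3+0=3
L[6]='r': occ=0, LF[6]=C('r')+0=5+0=5
L[7]='q': occ=0, LF[7]=C('q')+0=4+0=4
L[8]='t': occ=0, LF[8]=C('t')+0=6+0=6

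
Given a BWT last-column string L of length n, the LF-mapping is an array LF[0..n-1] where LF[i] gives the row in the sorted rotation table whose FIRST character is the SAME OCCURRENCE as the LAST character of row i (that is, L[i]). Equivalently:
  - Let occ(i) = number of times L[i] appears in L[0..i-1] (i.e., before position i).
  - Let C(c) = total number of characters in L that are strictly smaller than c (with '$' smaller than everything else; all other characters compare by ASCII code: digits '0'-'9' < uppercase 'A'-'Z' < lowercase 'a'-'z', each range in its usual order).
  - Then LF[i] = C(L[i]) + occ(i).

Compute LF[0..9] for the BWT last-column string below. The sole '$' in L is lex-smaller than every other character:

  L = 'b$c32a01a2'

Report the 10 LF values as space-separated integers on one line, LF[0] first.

Answer: 8 0 9 5 3 6 1 2 7 4

Derivation:
Char counts: '$':1, '0':1, '1':1, '2':2, '3':1, 'a':2, 'b':1, 'c':1
C (first-col start): C('$')=0, C('0')=1, C('1')=2, C('2')=3, C('3')=5, C('a')=6, C('b')=8, C('c')=9
L[0]='b': occ=0, LF[0]=C('b')+0=8+0=8
L[1]='$': occ=0, LF[1]=C('$')+0=0+0=0
L[2]='c': occ=0, LF[2]=C('c')+0=9+0=9
L[3]='3': occ=0, LF[3]=C('3')+0=5+0=5
L[4]='2': occ=0, LF[4]=C('2')+0=3+0=3
L[5]='a': occ=0, LF[5]=C('a')+0=6+0=6
L[6]='0': occ=0, LF[6]=C('0')+0=1+0=1
L[7]='1': occ=0, LF[7]=C('1')+0=2+0=2
L[8]='a': occ=1, LF[8]=C('a')+1=6+1=7
L[9]='2': occ=1, LF[9]=C('2')+1=3+1=4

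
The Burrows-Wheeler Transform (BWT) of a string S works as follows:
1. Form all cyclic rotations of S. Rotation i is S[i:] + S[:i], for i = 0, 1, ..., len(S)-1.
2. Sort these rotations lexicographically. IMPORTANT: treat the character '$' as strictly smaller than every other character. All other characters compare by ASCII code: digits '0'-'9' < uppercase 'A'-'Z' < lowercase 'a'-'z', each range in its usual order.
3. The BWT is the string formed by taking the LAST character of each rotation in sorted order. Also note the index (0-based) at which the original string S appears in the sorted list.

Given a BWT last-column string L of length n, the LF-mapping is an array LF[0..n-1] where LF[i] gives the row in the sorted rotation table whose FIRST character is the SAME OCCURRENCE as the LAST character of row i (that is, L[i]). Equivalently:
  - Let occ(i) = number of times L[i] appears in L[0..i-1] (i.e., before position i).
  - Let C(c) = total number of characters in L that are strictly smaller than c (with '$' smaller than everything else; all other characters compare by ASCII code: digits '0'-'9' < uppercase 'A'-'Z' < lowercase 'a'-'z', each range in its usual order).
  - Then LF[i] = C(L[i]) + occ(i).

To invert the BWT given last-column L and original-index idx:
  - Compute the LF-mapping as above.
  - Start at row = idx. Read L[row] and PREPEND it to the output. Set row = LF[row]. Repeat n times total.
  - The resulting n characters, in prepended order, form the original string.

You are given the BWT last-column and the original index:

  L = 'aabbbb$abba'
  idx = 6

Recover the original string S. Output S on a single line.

Answer: bababbbbaa$

Derivation:
LF mapping: 1 2 5 6 7 8 0 3 9 10 4
Walk LF starting at row 6, prepending L[row]:
  step 1: row=6, L[6]='$', prepend. Next row=LF[6]=0
  step 2: row=0, L[0]='a', prepend. Next row=LF[0]=1
  step 3: row=1, L[1]='a', prepend. Next row=LF[1]=2
  step 4: row=2, L[2]='b', prepend. Next row=LF[2]=5
  step 5: row=5, L[5]='b', prepend. Next row=LF[5]=8
  step 6: row=8, L[8]='b', prepend. Next row=LF[8]=9
  step 7: row=9, L[9]='b', prepend. Next row=LF[9]=10
  step 8: row=10, L[10]='a', prepend. Next row=LF[10]=4
  step 9: row=4, L[4]='b', prepend. Next row=LF[4]=7
  step 10: row=7, L[7]='a', prepend. Next row=LF[7]=3
  step 11: row=3, L[3]='b', prepend. Next row=LF[3]=6
Reversed output: bababbbbaa$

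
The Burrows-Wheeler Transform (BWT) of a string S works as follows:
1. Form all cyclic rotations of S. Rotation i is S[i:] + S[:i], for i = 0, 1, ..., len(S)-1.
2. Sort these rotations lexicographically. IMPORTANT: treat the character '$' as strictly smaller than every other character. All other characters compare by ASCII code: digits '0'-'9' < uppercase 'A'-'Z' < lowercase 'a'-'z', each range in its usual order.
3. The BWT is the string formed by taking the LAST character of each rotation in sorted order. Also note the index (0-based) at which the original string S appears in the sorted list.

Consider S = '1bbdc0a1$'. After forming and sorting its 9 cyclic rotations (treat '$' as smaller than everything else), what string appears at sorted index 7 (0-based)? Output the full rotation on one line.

Answer: c0a1$1bbd

Derivation:
All 9 rotations (rotation i = S[i:]+S[:i]):
  rot[0] = 1bbdc0a1$
  rot[1] = bbdc0a1$1
  rot[2] = bdc0a1$1b
  rot[3] = dc0a1$1bb
  rot[4] = c0a1$1bbd
  rot[5] = 0a1$1bbdc
  rot[6] = a1$1bbdc0
  rot[7] = 1$1bbdc0a
  rot[8] = $1bbdc0a1
Sorted (with $ < everything):
  sorted[0] = $1bbdc0a1
  sorted[1] = 0a1$1bbdc
  sorted[2] = 1$1bbdc0a
  sorted[3] = 1bbdc0a1$
  sorted[4] = a1$1bbdc0
  sorted[5] = bbdc0a1$1
  sorted[6] = bdc0a1$1b
  sorted[7] = c0a1$1bbd
  sorted[8] = dc0a1$1bb
sorted[7] = c0a1$1bbd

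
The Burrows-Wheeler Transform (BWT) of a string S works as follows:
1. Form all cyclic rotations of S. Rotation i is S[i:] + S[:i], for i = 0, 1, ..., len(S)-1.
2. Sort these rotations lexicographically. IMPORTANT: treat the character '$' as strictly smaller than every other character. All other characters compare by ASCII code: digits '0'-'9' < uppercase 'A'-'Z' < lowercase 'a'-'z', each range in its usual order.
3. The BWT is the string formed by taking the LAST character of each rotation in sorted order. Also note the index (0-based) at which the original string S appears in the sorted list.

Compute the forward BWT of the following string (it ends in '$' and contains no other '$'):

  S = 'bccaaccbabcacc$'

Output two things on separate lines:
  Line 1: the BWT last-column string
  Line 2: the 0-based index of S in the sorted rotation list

All 15 rotations (rotation i = S[i:]+S[:i]):
  rot[0] = bccaaccbabcacc$
  rot[1] = ccaaccbabcacc$b
  rot[2] = caaccbabcacc$bc
  rot[3] = aaccbabcacc$bcc
  rot[4] = accbabcacc$bcca
  rot[5] = ccbabcacc$bccaa
  rot[6] = cbabcacc$bccaac
  rot[7] = babcacc$bccaacc
  rot[8] = abcacc$bccaaccb
  rot[9] = bcacc$bccaaccba
  rot[10] = cacc$bccaaccbab
  rot[11] = acc$bccaaccbabc
  rot[12] = cc$bccaaccbabca
  rot[13] = c$bccaaccbabcac
  rot[14] = $bccaaccbabcacc
Sorted (with $ < everything):
  sorted[0] = $bccaaccbabcacc  (last char: 'c')
  sorted[1] = aaccbabcacc$bcc  (last char: 'c')
  sorted[2] = abcacc$bccaaccb  (last char: 'b')
  sorted[3] = acc$bccaaccbabc  (last char: 'c')
  sorted[4] = accbabcacc$bcca  (last char: 'a')
  sorted[5] = babcacc$bccaacc  (last char: 'c')
  sorted[6] = bcacc$bccaaccba  (last char: 'a')
  sorted[7] = bccaaccbabcacc$  (last char: '$')
  sorted[8] = c$bccaaccbabcac  (last char: 'c')
  sorted[9] = caaccbabcacc$bc  (last char: 'c')
  sorted[10] = cacc$bccaaccbab  (last char: 'b')
  sorted[11] = cbabcacc$bccaac  (last char: 'c')
  sorted[12] = cc$bccaaccbabca  (last char: 'a')
  sorted[13] = ccaaccbabcacc$b  (last char: 'b')
  sorted[14] = ccbabcacc$bccaa  (last char: 'a')
Last column: ccbcaca$ccbcaba
Original string S is at sorted index 7

Answer: ccbcaca$ccbcaba
7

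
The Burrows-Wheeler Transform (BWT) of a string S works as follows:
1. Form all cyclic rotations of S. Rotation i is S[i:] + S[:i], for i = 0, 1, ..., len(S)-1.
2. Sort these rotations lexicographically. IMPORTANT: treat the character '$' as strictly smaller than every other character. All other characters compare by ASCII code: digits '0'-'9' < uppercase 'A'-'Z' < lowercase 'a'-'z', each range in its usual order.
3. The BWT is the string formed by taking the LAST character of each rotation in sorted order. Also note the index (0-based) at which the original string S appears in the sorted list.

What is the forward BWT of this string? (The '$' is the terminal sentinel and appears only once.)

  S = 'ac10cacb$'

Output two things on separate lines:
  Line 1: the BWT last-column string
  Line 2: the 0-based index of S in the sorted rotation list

Answer: b1c$cca0a
3

Derivation:
All 9 rotations (rotation i = S[i:]+S[:i]):
  rot[0] = ac10cacb$
  rot[1] = c10cacb$a
  rot[2] = 10cacb$ac
  rot[3] = 0cacb$ac1
  rot[4] = cacb$ac10
  rot[5] = acb$ac10c
  rot[6] = cb$ac10ca
  rot[7] = b$ac10cac
  rot[8] = $ac10cacb
Sorted (with $ < everything):
  sorted[0] = $ac10cacb  (last char: 'b')
  sorted[1] = 0cacb$ac1  (last char: '1')
  sorted[2] = 10cacb$ac  (last char: 'c')
  sorted[3] = ac10cacb$  (last char: '$')
  sorted[4] = acb$ac10c  (last char: 'c')
  sorted[5] = b$ac10cac  (last char: 'c')
  sorted[6] = c10cacb$a  (last char: 'a')
  sorted[7] = cacb$ac10  (last char: '0')
  sorted[8] = cb$ac10ca  (last char: 'a')
Last column: b1c$cca0a
Original string S is at sorted index 3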